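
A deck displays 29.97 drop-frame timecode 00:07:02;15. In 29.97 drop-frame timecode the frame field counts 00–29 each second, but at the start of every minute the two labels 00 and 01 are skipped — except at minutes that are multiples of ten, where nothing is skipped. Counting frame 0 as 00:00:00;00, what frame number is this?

12661

As if non-drop at 30 labels/s: (0 × 3600 + 7 × 60 + 2) × 30 + 15 = 12675.
Minute boundaries passed: 7; those not divisible by 10: 7 − 0 = 7; dropped labels = 2 × 7 = 14.
Actual frame index = 12675 − 14 = 12661.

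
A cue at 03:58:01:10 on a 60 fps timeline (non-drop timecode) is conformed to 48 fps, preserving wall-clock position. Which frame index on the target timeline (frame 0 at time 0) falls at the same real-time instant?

Source frame index: (3×3600 + 58×60 + 1) × 60 + 10 = 856870.
Real time: 856870 / (60) = 85687/6 s.
Target frame: (85687/6) × (48) = 685496.

frame 685496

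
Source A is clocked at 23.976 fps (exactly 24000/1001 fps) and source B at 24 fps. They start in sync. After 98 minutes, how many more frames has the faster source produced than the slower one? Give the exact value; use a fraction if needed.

20160/143 frames

98 min = 5880 s.
A emits 24000/1001 × 5880 = 20160000/143 frames; B emits 24 × 5880 = 141120.
Difference = 20160/143 frames (≈ 140.9790); B is ahead of A.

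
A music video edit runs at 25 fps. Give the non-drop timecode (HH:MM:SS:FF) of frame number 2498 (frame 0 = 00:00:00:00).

00:01:39:23

2498 ÷ 25 = 99 full seconds, remainder 23 frames.
99 s = 0 h 1 min 39 s.
Timecode: 00:01:39:23.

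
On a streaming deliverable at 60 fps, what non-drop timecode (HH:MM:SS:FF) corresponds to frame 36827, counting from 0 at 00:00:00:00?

00:10:13:47

36827 ÷ 60 = 613 full seconds, remainder 47 frames.
613 s = 0 h 10 min 13 s.
Timecode: 00:10:13:47.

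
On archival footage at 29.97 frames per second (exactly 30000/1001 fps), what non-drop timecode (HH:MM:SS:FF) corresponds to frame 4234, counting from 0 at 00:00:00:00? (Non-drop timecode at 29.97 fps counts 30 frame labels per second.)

4234 ÷ 30 = 141 full seconds, remainder 4 frames.
141 s = 0 h 2 min 21 s.
Timecode: 00:02:21:04.

00:02:21:04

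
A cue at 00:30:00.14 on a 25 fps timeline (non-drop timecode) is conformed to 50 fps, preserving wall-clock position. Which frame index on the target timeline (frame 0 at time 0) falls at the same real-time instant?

Source frame index: (0×3600 + 30×60 + 0) × 25 + 14 = 45014.
Real time: 45014 / (25) = 45014/25 s.
Target frame: (45014/25) × (50) = 90028.

frame 90028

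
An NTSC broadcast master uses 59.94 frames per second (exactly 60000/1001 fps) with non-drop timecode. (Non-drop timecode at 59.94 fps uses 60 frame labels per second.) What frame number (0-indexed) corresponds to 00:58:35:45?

Total seconds to the label: (0 × 3600 + 58 × 60 + 35) = 3515.
Frame index = 3515 × 60 + 45 = 210945.

210945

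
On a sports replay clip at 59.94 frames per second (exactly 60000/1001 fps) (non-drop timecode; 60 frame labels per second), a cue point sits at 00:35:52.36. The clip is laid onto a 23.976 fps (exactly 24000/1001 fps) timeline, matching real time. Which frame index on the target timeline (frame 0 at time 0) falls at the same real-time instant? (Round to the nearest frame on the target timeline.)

frame 51662

Source frame index: (0×3600 + 35×60 + 52) × 60 + 36 = 129156.
Real time: 129156 / (60000/1001) = 10773763/5000 s.
Target frame: (10773763/5000) × (24000/1001) = 258312/5 ≈ 51662.400 → 51662.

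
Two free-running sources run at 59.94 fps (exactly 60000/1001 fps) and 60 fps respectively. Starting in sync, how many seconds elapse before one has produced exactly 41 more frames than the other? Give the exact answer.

41041/60 seconds

The gap grows by |60 − 60000/1001| = 60/1001 frames per second.
Time for a 41-frame gap: 41 ÷ (60/1001) = 41041/60 s.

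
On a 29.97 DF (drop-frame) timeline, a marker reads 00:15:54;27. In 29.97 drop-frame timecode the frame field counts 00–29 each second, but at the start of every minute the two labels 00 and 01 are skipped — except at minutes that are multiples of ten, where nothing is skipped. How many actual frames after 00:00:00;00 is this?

As if non-drop at 30 labels/s: (0 × 3600 + 15 × 60 + 54) × 30 + 27 = 28647.
Minute boundaries passed: 15; those not divisible by 10: 15 − 1 = 14; dropped labels = 2 × 14 = 28.
Actual frame index = 28647 − 28 = 28619.

28619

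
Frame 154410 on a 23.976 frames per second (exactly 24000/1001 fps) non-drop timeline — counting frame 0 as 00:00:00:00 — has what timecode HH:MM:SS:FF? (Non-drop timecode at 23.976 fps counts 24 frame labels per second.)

01:47:13:18

154410 ÷ 24 = 6433 full seconds, remainder 18 frames.
6433 s = 1 h 47 min 13 s.
Timecode: 01:47:13:18.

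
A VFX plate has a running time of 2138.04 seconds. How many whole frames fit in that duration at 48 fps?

Frames = 2138.04 × 48 = 2565648/25 ≈ 102625.9200.
Complete frames: 102625.

102625 frames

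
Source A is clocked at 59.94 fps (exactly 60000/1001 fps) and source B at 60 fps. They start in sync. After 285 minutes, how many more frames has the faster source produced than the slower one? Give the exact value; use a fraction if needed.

1026000/1001 frames

285 min = 17100 s.
A emits 60000/1001 × 17100 = 1026000000/1001 frames; B emits 60 × 17100 = 1026000.
Difference = 1026000/1001 frames (≈ 1024.9750); B is ahead of A.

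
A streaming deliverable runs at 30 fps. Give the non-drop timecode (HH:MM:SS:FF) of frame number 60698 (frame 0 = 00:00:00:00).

00:33:43:08

60698 ÷ 30 = 2023 full seconds, remainder 8 frames.
2023 s = 0 h 33 min 43 s.
Timecode: 00:33:43:08.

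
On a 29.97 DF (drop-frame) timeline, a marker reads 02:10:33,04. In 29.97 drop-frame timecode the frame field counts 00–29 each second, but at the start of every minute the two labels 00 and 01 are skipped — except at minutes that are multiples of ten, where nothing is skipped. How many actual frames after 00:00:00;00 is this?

234760

Complete 10-minute blocks: 13, each 17982 frames → 233766.
Remaining 0 whole minutes in the current block: 0 frames.
Within the current minute: 33 × 30 + 4 = 994. Total = 233766 + 0 + 994 = 234760.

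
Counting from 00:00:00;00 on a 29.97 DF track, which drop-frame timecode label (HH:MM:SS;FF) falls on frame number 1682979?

Ten DF minutes hold 17982 frames, so frame 1682979 lies in block 93 (frames 1672326–1690307) with 10653 frames into that block.
The block's first minute is 1800 frames and the rest 1798 each; 10653 frames reaches minute 5, so 93 × 18 + 5 × 2 = 1684 labels have been skipped so far.
Adding those back, label number 1682979 + 1684 = 1684663 at 30 labels/s is 56155 s + 13 f = 15 h 35 min 55 s frame 13, i.e. 15:35:55;13.

15:35:55;13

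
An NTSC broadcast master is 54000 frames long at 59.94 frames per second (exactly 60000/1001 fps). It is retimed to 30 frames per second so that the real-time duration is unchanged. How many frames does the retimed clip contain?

Target frames = source frames × (target rate / source rate) = 54000 × (30)/(60000/1001) = 54000 × 1001/2000 = 27027.

27027 frames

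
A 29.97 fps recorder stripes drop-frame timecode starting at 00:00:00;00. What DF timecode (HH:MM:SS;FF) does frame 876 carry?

00:00:29;06

Ten DF minutes hold 17982 frames, so frame 876 lies in block 0 (frames 0–17981) with 876 frames into that block.
The block's first minute is 1800 frames and the rest 1798 each; 876 frames reaches minute 0, so 0 × 18 + 0 × 2 = 0 labels have been skipped so far.
Adding those back, label number 876 + 0 = 876 at 30 labels/s is 29 s + 6 f = 0 h 0 min 29 s frame 6, i.e. 00:00:29;06.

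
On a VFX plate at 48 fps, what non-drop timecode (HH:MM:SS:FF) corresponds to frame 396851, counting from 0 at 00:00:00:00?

396851 ÷ 48 = 8267 full seconds, remainder 35 frames.
8267 s = 2 h 17 min 47 s.
Timecode: 02:17:47:35.

02:17:47:35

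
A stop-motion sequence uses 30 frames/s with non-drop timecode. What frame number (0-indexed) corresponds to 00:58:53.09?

Total seconds to the label: (0 × 3600 + 58 × 60 + 53) = 3533.
Frame index = 3533 × 30 + 9 = 105999.

frame 105999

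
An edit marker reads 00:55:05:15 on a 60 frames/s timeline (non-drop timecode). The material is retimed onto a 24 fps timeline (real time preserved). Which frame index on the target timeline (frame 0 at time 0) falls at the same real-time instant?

Source frame index: (0×3600 + 55×60 + 5) × 60 + 15 = 198315.
Real time: 198315 / (60) = 13221/4 s.
Target frame: (13221/4) × (24) = 79326.

frame 79326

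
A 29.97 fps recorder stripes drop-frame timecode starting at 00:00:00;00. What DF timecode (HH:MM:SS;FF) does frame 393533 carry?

03:38:50;27

Ten DF minutes hold 17982 frames, so frame 393533 lies in block 21 (frames 377622–395603) with 15911 frames into that block.
The block's first minute is 1800 frames and the rest 1798 each; 15911 frames reaches minute 8, so 21 × 18 + 8 × 2 = 394 labels have been skipped so far.
Adding those back, label number 393533 + 394 = 393927 at 30 labels/s is 13130 s + 27 f = 3 h 38 min 50 s frame 27, i.e. 03:38:50;27.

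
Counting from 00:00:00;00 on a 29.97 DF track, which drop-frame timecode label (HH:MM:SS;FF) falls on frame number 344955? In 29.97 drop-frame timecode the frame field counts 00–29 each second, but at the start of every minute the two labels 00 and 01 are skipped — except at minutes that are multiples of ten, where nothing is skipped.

03:11:49;29

Each 10-minute DF block holds 10 × 60 × 30 − 9 × 2 = 17982 frames. 344955 ÷ 17982 → 19 full blocks, remainder 3297.
Within the partial block the first minute is 1800 frames and each further minute 1798, so 1 further minute boundary passed. Total skipped labels = 18 × 19 + 2 × 1 = 344.
Non-drop label index = 344955 + 344 = 345299; at 30 labels/s that is 03:11:49:29, i.e. DF 03:11:49;29.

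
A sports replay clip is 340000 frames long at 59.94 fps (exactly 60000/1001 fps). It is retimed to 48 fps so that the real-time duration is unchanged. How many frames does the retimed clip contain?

Target frames = source frames × (target rate / source rate) = 340000 × (48)/(60000/1001) = 340000 × 1001/1250 = 272272.

272272 frames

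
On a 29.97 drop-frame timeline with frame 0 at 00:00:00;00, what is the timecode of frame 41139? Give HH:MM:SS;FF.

Each 10-minute DF block holds 10 × 60 × 30 − 9 × 2 = 17982 frames. 41139 ÷ 17982 → 2 full blocks, remainder 5175.
Within the partial block the first minute is 1800 frames and each further minute 1798, so 2 further minute boundaries passed. Total skipped labels = 18 × 2 + 2 × 2 = 40.
Non-drop label index = 41139 + 40 = 41179; at 30 labels/s that is 00:22:52:19, i.e. DF 00:22:52;19.

00:22:52;19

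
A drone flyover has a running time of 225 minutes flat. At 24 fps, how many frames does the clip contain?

324000 frames

225 min = 13500 s.
Frames = 13500 × 24 = 324000.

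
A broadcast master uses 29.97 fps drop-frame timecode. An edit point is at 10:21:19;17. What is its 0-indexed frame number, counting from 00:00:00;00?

As if non-drop at 30 labels/s: (10 × 3600 + 21 × 60 + 19) × 30 + 17 = 1118387.
Minute boundaries passed: 621; those not divisible by 10: 621 − 62 = 559; dropped labels = 2 × 559 = 1118.
Actual frame index = 1118387 − 1118 = 1117269.

1117269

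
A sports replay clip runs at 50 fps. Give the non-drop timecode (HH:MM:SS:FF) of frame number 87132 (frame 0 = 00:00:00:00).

87132 ÷ 50 = 1742 full seconds, remainder 32 frames.
1742 s = 0 h 29 min 2 s.
Timecode: 00:29:02:32.

00:29:02:32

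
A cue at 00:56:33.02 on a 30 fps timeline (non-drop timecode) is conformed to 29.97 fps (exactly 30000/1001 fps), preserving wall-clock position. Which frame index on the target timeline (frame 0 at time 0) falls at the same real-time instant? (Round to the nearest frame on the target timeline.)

Source frame index: (0×3600 + 56×60 + 33) × 30 + 2 = 101792.
Real time: 101792 / (30) = 50896/15 s.
Target frame: (50896/15) × (30000/1001) = 101792000/1001 ≈ 101690.310 → 101690.

frame 101690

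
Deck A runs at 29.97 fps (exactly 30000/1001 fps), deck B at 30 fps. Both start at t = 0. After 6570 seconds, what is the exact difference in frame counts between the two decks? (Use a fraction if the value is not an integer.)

197100/1001 frames

A emits 30000/1001 × 6570 = 197100000/1001 frames; B emits 30 × 6570 = 197100.
Difference = 197100/1001 frames (≈ 196.9031); B is ahead of A.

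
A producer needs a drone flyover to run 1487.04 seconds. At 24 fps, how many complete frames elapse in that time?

35688 frames

Frames = 1487.04 × 24 = 892224/25 ≈ 35688.9600.
Complete frames: 35688.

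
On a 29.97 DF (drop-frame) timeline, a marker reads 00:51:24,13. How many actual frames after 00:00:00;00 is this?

92441

As if non-drop at 30 labels/s: (0 × 3600 + 51 × 60 + 24) × 30 + 13 = 92533.
Minute boundaries passed: 51; those not divisible by 10: 51 − 5 = 46; dropped labels = 2 × 46 = 92.
Actual frame index = 92533 − 92 = 92441.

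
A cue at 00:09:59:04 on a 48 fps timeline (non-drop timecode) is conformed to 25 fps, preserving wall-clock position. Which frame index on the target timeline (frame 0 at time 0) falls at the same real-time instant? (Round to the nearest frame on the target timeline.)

Source frame index: (0×3600 + 9×60 + 59) × 48 + 4 = 28756.
Real time: 28756 / (48) = 7189/12 s.
Target frame: (7189/12) × (25) = 179725/12 ≈ 14977.083 → 14977.

frame 14977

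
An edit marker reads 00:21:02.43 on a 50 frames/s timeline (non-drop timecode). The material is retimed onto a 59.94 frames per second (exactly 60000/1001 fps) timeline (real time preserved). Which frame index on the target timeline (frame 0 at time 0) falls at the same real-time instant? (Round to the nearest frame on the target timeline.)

frame 75696

Source frame index: (0×3600 + 21×60 + 2) × 50 + 43 = 63143.
Real time: 63143 / (50) = 63143/50 s.
Target frame: (63143/50) × (60000/1001) = 75771600/1001 ≈ 75695.904 → 75696.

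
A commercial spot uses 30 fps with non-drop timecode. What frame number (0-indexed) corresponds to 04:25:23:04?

477694

Total seconds to the label: (4 × 3600 + 25 × 60 + 23) = 15923.
Frame index = 15923 × 30 + 4 = 477694.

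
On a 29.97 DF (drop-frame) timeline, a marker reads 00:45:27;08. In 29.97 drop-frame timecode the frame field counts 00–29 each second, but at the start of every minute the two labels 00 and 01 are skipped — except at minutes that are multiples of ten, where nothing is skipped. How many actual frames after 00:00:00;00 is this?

As if non-drop at 30 labels/s: (0 × 3600 + 45 × 60 + 27) × 30 + 8 = 81818.
Minute boundaries passed: 45; those not divisible by 10: 45 − 4 = 41; dropped labels = 2 × 41 = 82.
Actual frame index = 81818 − 82 = 81736.

81736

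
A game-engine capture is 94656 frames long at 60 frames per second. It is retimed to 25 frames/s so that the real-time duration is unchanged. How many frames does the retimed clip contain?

39440 frames

Target frames = source frames × (target rate / source rate) = 94656 × (25)/(60) = 94656 × 5/12 = 39440.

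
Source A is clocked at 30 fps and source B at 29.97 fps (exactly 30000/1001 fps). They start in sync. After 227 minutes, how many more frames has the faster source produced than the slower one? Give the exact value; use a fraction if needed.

408600/1001 frames

227 min = 13620 s.
A emits 30 × 13620 = 408600 frames; B emits 30000/1001 × 13620 = 408600000/1001.
Difference = 408600/1001 frames (≈ 408.1918); B is behind A.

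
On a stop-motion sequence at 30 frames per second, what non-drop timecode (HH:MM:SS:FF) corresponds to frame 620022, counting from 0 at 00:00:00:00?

05:44:27:12

620022 ÷ 30 = 20667 full seconds, remainder 12 frames.
20667 s = 5 h 44 min 27 s.
Timecode: 05:44:27:12.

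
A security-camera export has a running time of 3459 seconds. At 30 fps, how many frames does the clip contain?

Frames = 3459 × 30 = 103770.

103770 frames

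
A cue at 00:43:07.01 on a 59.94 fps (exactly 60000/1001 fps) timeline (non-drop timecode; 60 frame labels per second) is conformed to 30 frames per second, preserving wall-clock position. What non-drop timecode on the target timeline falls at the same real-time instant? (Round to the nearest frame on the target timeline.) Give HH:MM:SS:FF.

Source frame index: (0×3600 + 43×60 + 7) × 60 + 1 = 155221.
Real time: 155221 / (60000/1001) = 155376221/60000 s.
Target frame: (155376221/60000) × (30) = 155376221/2000 ≈ 77688.110 → 77688.
At 30 labels/s: frame 77688 → 00:43:09:18.

00:43:09:18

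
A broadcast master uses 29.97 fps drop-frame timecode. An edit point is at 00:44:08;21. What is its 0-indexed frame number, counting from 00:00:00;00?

79381

As if non-drop at 30 labels/s: (0 × 3600 + 44 × 60 + 8) × 30 + 21 = 79461.
Minute boundaries passed: 44; those not divisible by 10: 44 − 4 = 40; dropped labels = 2 × 40 = 80.
Actual frame index = 79461 − 80 = 79381.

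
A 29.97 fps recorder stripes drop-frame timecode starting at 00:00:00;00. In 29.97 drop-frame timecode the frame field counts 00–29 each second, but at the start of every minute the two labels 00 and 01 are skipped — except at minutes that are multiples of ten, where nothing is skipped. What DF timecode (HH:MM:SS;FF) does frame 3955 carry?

00:02:11;29

Each 10-minute DF block holds 10 × 60 × 30 − 9 × 2 = 17982 frames. 3955 ÷ 17982 → 0 full blocks, remainder 3955.
Within the partial block the first minute is 1800 frames and each further minute 1798, so 2 further minute boundaries passed. Total skipped labels = 18 × 0 + 2 × 2 = 4.
Non-drop label index = 3955 + 4 = 3959; at 30 labels/s that is 00:02:11:29, i.e. DF 00:02:11;29.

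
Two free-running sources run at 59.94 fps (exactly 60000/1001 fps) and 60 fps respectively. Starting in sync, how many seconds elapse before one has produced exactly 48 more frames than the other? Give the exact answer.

The gap grows by |60 − 60000/1001| = 60/1001 frames per second.
Time for a 48-frame gap: 48 ÷ (60/1001) = 800.8 s.

800.8 seconds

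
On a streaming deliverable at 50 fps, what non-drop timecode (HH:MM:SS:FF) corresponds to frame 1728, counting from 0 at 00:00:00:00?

00:00:34:28

1728 ÷ 50 = 34 full seconds, remainder 28 frames.
34 s = 0 h 0 min 34 s.
Timecode: 00:00:34:28.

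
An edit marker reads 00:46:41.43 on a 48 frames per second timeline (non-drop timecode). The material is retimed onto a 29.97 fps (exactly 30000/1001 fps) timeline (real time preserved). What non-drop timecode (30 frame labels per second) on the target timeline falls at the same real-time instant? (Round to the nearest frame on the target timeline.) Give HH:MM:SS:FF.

Source frame index: (0×3600 + 46×60 + 41) × 48 + 43 = 134491.
Real time: 134491 / (48) = 134491/48 s.
Target frame: (134491/48) × (30000/1001) = 12008125/143 ≈ 83972.902 → 83973.
At 30 labels/s: frame 83973 → 00:46:39:03.

00:46:39:03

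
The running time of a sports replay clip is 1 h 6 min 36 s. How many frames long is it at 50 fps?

1 h 6 min 36 s = 3996 s.
Frames = 3996 × 50 = 199800.

199800 frames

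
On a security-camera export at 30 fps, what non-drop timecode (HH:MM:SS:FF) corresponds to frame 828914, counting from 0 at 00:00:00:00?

828914 ÷ 30 = 27630 full seconds, remainder 14 frames.
27630 s = 7 h 40 min 30 s.
Timecode: 07:40:30:14.

07:40:30:14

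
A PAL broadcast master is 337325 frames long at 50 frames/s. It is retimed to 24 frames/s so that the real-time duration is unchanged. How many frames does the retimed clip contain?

161916 frames

Target frames = source frames × (target rate / source rate) = 337325 × (24)/(50) = 337325 × 12/25 = 161916.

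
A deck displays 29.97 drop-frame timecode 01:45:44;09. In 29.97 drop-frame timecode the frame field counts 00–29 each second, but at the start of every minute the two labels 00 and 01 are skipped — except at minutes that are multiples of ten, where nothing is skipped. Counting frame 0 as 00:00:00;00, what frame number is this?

190139

Complete 10-minute blocks: 10, each 17982 frames → 179820.
Remaining 5 whole minutes in the current block: 1800 + 4 × 1798 = 8992 frames.
Within the current minute: 44 × 30 + 9 − 2 = 1327 (labels ;00/;01 skipped at this minute). Total = 179820 + 8992 + 1327 = 190139.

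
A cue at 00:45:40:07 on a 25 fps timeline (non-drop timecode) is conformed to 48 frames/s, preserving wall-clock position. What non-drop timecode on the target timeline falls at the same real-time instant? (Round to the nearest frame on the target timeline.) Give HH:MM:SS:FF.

00:45:40:13

Source frame index: (0×3600 + 45×60 + 40) × 25 + 7 = 68507.
Real time: 68507 / (25) = 68507/25 s.
Target frame: (68507/25) × (48) = 3288336/25 ≈ 131533.440 → 131533.
At 48 labels/s: frame 131533 → 00:45:40:13.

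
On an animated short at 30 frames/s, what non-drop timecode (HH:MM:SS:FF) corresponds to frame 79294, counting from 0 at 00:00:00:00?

79294 ÷ 30 = 2643 full seconds, remainder 4 frames.
2643 s = 0 h 44 min 3 s.
Timecode: 00:44:03:04.

00:44:03:04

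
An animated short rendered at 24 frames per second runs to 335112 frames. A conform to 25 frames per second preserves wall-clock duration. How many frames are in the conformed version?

349075 frames

Target frames = source frames × (target rate / source rate) = 335112 × (25)/(24) = 335112 × 25/24 = 349075.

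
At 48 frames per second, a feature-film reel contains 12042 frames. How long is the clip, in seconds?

Running time = 12042 / (48) = 250.875 s.

250.875 seconds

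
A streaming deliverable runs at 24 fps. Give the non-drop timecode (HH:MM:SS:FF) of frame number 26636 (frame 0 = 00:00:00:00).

00:18:29:20

26636 ÷ 24 = 1109 full seconds, remainder 20 frames.
1109 s = 0 h 18 min 29 s.
Timecode: 00:18:29:20.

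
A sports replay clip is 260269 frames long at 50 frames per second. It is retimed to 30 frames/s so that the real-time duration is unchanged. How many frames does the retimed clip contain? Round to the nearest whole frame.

156161 frames

Frames at target rate = 260269 × (30) / (50) = 780807/5 ≈ 156161.400.
Nearest whole frame: 156161.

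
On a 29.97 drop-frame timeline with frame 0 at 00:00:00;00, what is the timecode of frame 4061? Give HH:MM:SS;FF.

00:02:15;15

Ten DF minutes hold 17982 frames, so frame 4061 lies in block 0 (frames 0–17981) with 4061 frames into that block.
The block's first minute is 1800 frames and the rest 1798 each; 4061 frames reaches minute 2, so 0 × 18 + 2 × 2 = 4 labels have been skipped so far.
Adding those back, label number 4061 + 4 = 4065 at 30 labels/s is 135 s + 15 f = 0 h 2 min 15 s frame 15, i.e. 00:02:15;15.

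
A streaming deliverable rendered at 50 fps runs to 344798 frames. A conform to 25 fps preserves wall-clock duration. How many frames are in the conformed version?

Target frames = source frames × (target rate / source rate) = 344798 × (25)/(50) = 344798 × 1/2 = 172399.

172399 frames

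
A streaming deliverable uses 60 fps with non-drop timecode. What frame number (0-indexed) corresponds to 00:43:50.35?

frame 157835

Total seconds to the label: (0 × 3600 + 43 × 60 + 50) = 2630.
Frame index = 2630 × 60 + 35 = 157835.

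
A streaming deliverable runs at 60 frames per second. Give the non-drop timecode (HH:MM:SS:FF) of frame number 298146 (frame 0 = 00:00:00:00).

01:22:49:06

298146 ÷ 60 = 4969 full seconds, remainder 6 frames.
4969 s = 1 h 22 min 49 s.
Timecode: 01:22:49:06.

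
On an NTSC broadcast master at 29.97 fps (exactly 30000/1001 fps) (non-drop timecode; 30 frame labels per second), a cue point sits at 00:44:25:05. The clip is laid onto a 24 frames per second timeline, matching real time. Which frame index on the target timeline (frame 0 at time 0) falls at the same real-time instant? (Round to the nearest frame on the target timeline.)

Source frame index: (0×3600 + 44×60 + 25) × 30 + 5 = 79955.
Real time: 79955 / (30000/1001) = 16006991/6000 s.
Target frame: (16006991/6000) × (24) = 16006991/250 ≈ 64027.964 → 64028.

frame 64028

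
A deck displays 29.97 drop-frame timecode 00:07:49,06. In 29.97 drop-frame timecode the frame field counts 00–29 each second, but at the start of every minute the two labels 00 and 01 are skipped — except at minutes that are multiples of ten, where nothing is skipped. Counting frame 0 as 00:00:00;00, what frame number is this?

Complete 10-minute blocks: 0, each 17982 frames → 0.
Remaining 7 whole minutes in the current block: 1800 + 6 × 1798 = 12588 frames.
Within the current minute: 49 × 30 + 6 − 2 = 1474 (labels ;00/;01 skipped at this minute). Total = 0 + 12588 + 1474 = 14062.

14062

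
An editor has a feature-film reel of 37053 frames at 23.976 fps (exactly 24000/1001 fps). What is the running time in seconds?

1545.418875 seconds

Running time = 37053 / (24000/1001) = 1545.418875 s.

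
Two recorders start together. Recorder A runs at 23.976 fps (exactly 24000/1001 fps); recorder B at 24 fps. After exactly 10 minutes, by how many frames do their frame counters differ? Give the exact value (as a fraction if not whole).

14400/1001 frames

10 min = 600 s.
A emits 24000/1001 × 600 = 14400000/1001 frames; B emits 24 × 600 = 14400.
Difference = 14400/1001 frames (≈ 14.3856); B is ahead of A.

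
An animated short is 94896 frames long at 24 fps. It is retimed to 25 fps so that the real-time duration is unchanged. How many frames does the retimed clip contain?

Target frames = source frames × (target rate / source rate) = 94896 × (25)/(24) = 94896 × 25/24 = 98850.

98850 frames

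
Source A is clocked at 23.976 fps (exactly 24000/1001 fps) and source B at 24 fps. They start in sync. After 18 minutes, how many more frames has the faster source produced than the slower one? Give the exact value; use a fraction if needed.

18 min = 1080 s.
A emits 24000/1001 × 1080 = 25920000/1001 frames; B emits 24 × 1080 = 25920.
Difference = 25920/1001 frames (≈ 25.8941); B is ahead of A.

25920/1001 frames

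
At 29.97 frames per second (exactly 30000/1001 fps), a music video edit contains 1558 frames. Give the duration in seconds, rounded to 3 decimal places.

51.985 seconds

Running time = 1558 × 1001/30000 = 779779/15000 s ≈ 51.985 s.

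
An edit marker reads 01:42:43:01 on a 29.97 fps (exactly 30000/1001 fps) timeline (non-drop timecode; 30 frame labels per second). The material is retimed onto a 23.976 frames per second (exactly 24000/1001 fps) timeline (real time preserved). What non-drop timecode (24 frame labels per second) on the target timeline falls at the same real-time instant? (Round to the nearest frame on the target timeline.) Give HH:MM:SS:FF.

Source frame index: (1×3600 + 42×60 + 43) × 30 + 1 = 184891.
Real time: 184891 / (30000/1001) = 185075891/30000 s.
Target frame: (185075891/30000) × (24000/1001) = 739564/5 ≈ 147912.800 → 147913.
At 24 labels/s: frame 147913 → 01:42:43:01.

01:42:43:01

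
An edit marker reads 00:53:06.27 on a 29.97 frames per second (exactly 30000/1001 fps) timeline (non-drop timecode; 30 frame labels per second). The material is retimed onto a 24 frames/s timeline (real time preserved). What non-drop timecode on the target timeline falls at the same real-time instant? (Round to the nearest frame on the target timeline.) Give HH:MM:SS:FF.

00:53:10:02

Source frame index: (0×3600 + 53×60 + 6) × 30 + 27 = 95607.
Real time: 95607 / (30000/1001) = 31900869/10000 s.
Target frame: (31900869/10000) × (24) = 95702607/1250 ≈ 76562.086 → 76562.
At 24 labels/s: frame 76562 → 00:53:10:02.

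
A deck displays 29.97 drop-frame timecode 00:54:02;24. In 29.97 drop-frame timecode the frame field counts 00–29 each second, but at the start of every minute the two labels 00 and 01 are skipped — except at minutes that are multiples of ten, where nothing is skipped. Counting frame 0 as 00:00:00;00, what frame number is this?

97186

Complete 10-minute blocks: 5, each 17982 frames → 89910.
Remaining 4 whole minutes in the current block: 1800 + 3 × 1798 = 7194 frames.
Within the current minute: 2 × 30 + 24 − 2 = 82 (labels ;00/;01 skipped at this minute). Total = 89910 + 7194 + 82 = 97186.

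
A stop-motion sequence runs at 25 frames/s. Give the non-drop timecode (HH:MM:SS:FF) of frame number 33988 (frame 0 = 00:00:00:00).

33988 ÷ 25 = 1359 full seconds, remainder 13 frames.
1359 s = 0 h 22 min 39 s.
Timecode: 00:22:39:13.

00:22:39:13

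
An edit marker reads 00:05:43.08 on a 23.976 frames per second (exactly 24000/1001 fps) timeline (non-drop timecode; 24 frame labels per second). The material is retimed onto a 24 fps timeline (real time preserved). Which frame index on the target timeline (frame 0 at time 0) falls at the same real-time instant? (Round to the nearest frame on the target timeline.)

Source frame index: (0×3600 + 5×60 + 43) × 24 + 8 = 8240.
Real time: 8240 / (24000/1001) = 103103/300 s.
Target frame: (103103/300) × (24) = 206206/25 ≈ 8248.240 → 8248.

frame 8248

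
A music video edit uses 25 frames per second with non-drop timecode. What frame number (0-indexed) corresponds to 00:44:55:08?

Total seconds to the label: (0 × 3600 + 44 × 60 + 55) = 2695.
Frame index = 2695 × 25 + 8 = 67383.

frame 67383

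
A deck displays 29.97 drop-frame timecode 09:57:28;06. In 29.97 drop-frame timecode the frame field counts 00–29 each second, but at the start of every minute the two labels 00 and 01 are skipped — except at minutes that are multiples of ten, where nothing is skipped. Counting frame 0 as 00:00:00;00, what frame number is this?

As if non-drop at 30 labels/s: (9 × 3600 + 57 × 60 + 28) × 30 + 6 = 1075446.
Minute boundaries passed: 597; those not divisible by 10: 597 − 59 = 538; dropped labels = 2 × 538 = 1076.
Actual frame index = 1075446 − 1076 = 1074370.

1074370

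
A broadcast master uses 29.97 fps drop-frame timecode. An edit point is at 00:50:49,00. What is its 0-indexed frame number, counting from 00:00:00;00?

As if non-drop at 30 labels/s: (0 × 3600 + 50 × 60 + 49) × 30 + 0 = 91470.
Minute boundaries passed: 50; those not divisible by 10: 50 − 5 = 45; dropped labels = 2 × 45 = 90.
Actual frame index = 91470 − 90 = 91380.

91380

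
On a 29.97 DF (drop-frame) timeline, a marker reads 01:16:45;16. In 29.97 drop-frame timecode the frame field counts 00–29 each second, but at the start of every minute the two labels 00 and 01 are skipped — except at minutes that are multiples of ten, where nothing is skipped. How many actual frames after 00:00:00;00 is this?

Complete 10-minute blocks: 7, each 17982 frames → 125874.
Remaining 6 whole minutes in the current block: 1800 + 5 × 1798 = 10790 frames.
Within the current minute: 45 × 30 + 16 − 2 = 1364 (labels ;00/;01 skipped at this minute). Total = 125874 + 10790 + 1364 = 138028.

138028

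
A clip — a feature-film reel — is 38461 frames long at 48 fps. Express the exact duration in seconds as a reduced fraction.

Running time = 38461 ÷ (48) = 38461 × 1/48 = 38461/48 s.

38461/48 seconds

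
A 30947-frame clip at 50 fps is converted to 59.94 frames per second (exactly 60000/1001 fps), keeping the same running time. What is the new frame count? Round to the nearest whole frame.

Frames at target rate = 30947 × (60000/1001) / (50) = 5305200/143 ≈ 37099.301.
Nearest whole frame: 37099.

37099 frames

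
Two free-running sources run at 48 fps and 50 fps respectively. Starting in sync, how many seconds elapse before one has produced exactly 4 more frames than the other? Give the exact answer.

2 seconds

The gap grows by |50 − 48| = 2 frames per second.
Time for a 4-frame gap: 4 ÷ (2) = 2 s.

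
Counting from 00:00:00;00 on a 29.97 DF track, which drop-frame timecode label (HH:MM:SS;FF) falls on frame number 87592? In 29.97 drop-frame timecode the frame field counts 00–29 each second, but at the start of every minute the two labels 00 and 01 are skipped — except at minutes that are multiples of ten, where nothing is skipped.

00:48:42;20

Ten DF minutes hold 17982 frames, so frame 87592 lies in block 4 (frames 71928–89909) with 15664 frames into that block.
The block's first minute is 1800 frames and the rest 1798 each; 15664 frames reaches minute 8, so 4 × 18 + 8 × 2 = 88 labels have been skipped so far.
Adding those back, label number 87592 + 88 = 87680 at 30 labels/s is 2922 s + 20 f = 0 h 48 min 42 s frame 20, i.e. 00:48:42;20.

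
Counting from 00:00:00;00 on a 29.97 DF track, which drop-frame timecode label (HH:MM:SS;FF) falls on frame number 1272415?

11:47:36;09

Ten DF minutes hold 17982 frames, so frame 1272415 lies in block 70 (frames 1258740–1276721) with 13675 frames into that block.
The block's first minute is 1800 frames and the rest 1798 each; 13675 frames reaches minute 7, so 70 × 18 + 7 × 2 = 1274 labels have been skipped so far.
Adding those back, label number 1272415 + 1274 = 1273689 at 30 labels/s is 42456 s + 9 f = 11 h 47 min 36 s frame 9, i.e. 11:47:36;09.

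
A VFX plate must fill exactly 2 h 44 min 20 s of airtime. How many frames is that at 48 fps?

2 h 44 min 20 s = 9860 s.
Frames = 9860 × 48 = 473280.

473280 frames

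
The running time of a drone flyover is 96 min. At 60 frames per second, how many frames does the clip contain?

96 min = 5760 s.
Frames = 5760 × 60 = 345600.

345600 frames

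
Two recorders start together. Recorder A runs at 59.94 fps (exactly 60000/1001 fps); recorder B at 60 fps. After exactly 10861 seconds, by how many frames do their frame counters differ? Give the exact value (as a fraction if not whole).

651660/1001 frames

A emits 60000/1001 × 10861 = 651660000/1001 frames; B emits 60 × 10861 = 651660.
Difference = 651660/1001 frames (≈ 651.0090); B is ahead of A.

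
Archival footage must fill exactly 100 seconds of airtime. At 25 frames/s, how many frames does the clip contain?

Frames = 100 × 25 = 2500.

2500 frames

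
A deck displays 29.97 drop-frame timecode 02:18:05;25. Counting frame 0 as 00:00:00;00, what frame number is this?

248325

Complete 10-minute blocks: 13, each 17982 frames → 233766.
Remaining 8 whole minutes in the current block: 1800 + 7 × 1798 = 14386 frames.
Within the current minute: 5 × 30 + 25 − 2 = 173 (labels ;00/;01 skipped at this minute). Total = 233766 + 14386 + 173 = 248325.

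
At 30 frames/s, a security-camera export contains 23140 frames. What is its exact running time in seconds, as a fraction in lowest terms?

Running time = 23140 ÷ (30) = 23140 × 1/30 = 2314/3 s.

2314/3 seconds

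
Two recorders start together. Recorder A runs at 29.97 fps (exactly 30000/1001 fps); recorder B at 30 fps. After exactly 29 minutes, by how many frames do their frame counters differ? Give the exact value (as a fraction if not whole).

29 min = 1740 s.
A emits 30000/1001 × 1740 = 52200000/1001 frames; B emits 30 × 1740 = 52200.
Difference = 52200/1001 frames (≈ 52.1479); B is ahead of A.

52200/1001 frames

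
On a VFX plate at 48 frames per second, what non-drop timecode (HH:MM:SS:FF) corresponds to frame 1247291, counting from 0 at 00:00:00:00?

1247291 ÷ 48 = 25985 full seconds, remainder 11 frames.
25985 s = 7 h 13 min 5 s.
Timecode: 07:13:05:11.

07:13:05:11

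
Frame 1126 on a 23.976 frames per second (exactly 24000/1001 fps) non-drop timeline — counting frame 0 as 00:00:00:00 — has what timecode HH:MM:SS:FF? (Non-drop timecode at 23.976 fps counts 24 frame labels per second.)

1126 ÷ 24 = 46 full seconds, remainder 22 frames.
46 s = 0 h 0 min 46 s.
Timecode: 00:00:46:22.

00:00:46:22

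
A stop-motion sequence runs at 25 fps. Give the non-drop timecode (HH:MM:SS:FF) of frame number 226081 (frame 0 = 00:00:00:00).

226081 ÷ 25 = 9043 full seconds, remainder 6 frames.
9043 s = 2 h 30 min 43 s.
Timecode: 02:30:43:06.

02:30:43:06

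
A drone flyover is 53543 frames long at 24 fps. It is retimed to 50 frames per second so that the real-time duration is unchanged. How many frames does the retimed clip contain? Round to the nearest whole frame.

111548 frames

Frames at target rate = 53543 × (50) / (24) = 1338575/12 ≈ 111547.917.
Nearest whole frame: 111548.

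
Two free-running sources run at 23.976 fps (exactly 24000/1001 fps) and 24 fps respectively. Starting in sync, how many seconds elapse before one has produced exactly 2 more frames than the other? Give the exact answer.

The gap grows by |24 − 24000/1001| = 24/1001 frames per second.
Time for a 2-frame gap: 2 ÷ (24/1001) = 1001/12 s.

1001/12 seconds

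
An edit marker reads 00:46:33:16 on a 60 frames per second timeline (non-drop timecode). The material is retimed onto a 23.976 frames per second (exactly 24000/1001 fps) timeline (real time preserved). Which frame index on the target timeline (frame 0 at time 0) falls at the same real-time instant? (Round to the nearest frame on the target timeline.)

Source frame index: (0×3600 + 46×60 + 33) × 60 + 16 = 167596.
Real time: 167596 / (60) = 41899/15 s.
Target frame: (41899/15) × (24000/1001) = 468800/7 ≈ 66971.429 → 66971.

frame 66971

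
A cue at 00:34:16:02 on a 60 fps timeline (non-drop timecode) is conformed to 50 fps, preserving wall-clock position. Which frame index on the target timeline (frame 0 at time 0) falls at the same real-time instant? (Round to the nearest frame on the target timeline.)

Source frame index: (0×3600 + 34×60 + 16) × 60 + 2 = 123362.
Real time: 123362 / (60) = 61681/30 s.
Target frame: (61681/30) × (50) = 308405/3 ≈ 102801.667 → 102802.

frame 102802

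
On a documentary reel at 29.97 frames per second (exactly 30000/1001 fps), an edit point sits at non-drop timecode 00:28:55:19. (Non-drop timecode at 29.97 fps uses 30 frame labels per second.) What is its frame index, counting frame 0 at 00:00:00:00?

Total seconds to the label: (0 × 3600 + 28 × 60 + 55) = 1735.
Frame index = 1735 × 30 + 19 = 52069.

52069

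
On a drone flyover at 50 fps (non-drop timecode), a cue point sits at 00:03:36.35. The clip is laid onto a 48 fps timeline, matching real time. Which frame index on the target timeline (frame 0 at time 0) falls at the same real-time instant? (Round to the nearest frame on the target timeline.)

frame 10402

Source frame index: (0×3600 + 3×60 + 36) × 50 + 35 = 10835.
Real time: 10835 / (50) = 2167/10 s.
Target frame: (2167/10) × (48) = 52008/5 ≈ 10401.600 → 10402.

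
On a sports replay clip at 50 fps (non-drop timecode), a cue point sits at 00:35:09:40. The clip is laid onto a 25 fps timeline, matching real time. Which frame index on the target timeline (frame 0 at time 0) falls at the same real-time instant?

frame 52745

Source frame index: (0×3600 + 35×60 + 9) × 50 + 40 = 105490.
Real time: 105490 / (50) = 10549/5 s.
Target frame: (10549/5) × (25) = 52745.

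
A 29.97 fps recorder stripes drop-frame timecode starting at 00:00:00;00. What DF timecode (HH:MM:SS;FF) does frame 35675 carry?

00:19:50;11

Ten DF minutes hold 17982 frames, so frame 35675 lies in block 1 (frames 17982–35963) with 17693 frames into that block.
The block's first minute is 1800 frames and the rest 1798 each; 17693 frames reaches minute 9, so 1 × 18 + 9 × 2 = 36 labels have been skipped so far.
Adding those back, label number 35675 + 36 = 35711 at 30 labels/s is 1190 s + 11 f = 0 h 19 min 50 s frame 11, i.e. 00:19:50;11.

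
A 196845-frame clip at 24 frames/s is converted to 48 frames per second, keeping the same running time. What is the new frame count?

393690 frames

Target frames = source frames × (target rate / source rate) = 196845 × (48)/(24) = 196845 × 2 = 393690.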